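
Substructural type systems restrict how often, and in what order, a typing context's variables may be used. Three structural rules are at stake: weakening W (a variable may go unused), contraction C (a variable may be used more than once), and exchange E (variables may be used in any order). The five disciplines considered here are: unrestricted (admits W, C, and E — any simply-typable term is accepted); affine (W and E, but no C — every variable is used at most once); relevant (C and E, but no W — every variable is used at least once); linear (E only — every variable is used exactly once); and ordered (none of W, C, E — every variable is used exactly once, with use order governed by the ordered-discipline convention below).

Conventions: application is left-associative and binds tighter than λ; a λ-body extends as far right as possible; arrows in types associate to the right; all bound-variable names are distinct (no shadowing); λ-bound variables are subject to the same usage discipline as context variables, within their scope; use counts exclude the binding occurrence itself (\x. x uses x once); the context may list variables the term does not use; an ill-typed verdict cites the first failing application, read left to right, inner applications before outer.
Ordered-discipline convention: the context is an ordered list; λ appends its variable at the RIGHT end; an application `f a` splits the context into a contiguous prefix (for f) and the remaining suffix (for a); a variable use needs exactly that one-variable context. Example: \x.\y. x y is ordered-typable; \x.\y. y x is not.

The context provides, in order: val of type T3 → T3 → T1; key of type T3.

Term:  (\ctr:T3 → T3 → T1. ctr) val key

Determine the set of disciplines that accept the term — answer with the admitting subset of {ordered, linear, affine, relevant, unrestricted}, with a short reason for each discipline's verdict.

accepted by: ordered, linear, affine, relevant, unrestricted
use counts: val ×1, key ×1, ctr (bound) ×1
uses in reading order: ctr, val, key
typing: ✓ — T3 → T1
ordered: ✓, val, key, ctr: once each, no exchange needed
linear: ✓, val, key, ctr: one use apiece
affine: ✓, at most one use each (val, key, ctr)
relevant: ✓, none of val, key, ctr goes unused
unrestricted: ✓, simply typable at T3 → T1; W, C, E all held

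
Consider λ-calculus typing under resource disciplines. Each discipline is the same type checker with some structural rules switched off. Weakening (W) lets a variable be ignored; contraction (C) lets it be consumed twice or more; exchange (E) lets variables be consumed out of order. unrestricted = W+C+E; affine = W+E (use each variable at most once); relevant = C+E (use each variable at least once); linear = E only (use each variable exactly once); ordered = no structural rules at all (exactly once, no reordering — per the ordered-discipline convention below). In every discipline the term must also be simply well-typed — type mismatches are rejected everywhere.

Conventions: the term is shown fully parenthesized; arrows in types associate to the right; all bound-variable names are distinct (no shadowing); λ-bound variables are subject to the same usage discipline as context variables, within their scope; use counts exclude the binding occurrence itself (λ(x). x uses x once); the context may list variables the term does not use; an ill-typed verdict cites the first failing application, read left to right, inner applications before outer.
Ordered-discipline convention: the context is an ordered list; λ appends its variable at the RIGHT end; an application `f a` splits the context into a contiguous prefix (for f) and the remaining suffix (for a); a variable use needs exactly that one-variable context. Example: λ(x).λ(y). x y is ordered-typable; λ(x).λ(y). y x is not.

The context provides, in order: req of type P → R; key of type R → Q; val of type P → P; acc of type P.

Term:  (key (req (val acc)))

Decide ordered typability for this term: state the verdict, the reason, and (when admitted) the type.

no — needs exchange: uses follow key, req, val, acc
variable uses: req: 1, key: 1, val: 1, acc: 1
order of uses: key, req, val, acc
typing: well-typed — term : Q
across the five disciplines: ordered ✗; linear ✓; affine ✓; relevant ✓; unrestricted ✓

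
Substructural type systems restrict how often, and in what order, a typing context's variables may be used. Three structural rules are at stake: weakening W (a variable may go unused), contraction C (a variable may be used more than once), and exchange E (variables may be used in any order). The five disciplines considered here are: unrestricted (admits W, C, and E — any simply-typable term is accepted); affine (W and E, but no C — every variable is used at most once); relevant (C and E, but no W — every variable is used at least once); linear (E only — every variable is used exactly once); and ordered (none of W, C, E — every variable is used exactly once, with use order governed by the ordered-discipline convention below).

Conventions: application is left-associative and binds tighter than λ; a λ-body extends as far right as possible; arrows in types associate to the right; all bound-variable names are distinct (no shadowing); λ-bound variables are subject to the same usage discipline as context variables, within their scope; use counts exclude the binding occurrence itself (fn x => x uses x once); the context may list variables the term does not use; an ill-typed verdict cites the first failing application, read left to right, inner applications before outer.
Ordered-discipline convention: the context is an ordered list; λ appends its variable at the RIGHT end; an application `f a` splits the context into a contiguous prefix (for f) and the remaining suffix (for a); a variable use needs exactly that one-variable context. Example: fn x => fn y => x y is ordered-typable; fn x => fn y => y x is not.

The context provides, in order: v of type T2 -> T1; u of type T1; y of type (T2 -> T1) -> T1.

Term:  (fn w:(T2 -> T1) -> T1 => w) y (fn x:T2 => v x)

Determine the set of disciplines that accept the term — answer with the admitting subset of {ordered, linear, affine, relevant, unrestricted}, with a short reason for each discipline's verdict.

accepted by: affine, unrestricted
counts: v: 1; u: 0; y: 1; w (bound): 1; x (bound): 1
left-to-right use order: w, y, v, x
typing: well-typed at T1
ordered: ✗ — unused: u — weakening required
linear: ✗ — unused: u — weakening required
affine: ✓ — none of v, u, y, w, x used more than once
relevant: ✗ — unused: u — weakening required
unrestricted: ✓ — typability at T1 is all that's needed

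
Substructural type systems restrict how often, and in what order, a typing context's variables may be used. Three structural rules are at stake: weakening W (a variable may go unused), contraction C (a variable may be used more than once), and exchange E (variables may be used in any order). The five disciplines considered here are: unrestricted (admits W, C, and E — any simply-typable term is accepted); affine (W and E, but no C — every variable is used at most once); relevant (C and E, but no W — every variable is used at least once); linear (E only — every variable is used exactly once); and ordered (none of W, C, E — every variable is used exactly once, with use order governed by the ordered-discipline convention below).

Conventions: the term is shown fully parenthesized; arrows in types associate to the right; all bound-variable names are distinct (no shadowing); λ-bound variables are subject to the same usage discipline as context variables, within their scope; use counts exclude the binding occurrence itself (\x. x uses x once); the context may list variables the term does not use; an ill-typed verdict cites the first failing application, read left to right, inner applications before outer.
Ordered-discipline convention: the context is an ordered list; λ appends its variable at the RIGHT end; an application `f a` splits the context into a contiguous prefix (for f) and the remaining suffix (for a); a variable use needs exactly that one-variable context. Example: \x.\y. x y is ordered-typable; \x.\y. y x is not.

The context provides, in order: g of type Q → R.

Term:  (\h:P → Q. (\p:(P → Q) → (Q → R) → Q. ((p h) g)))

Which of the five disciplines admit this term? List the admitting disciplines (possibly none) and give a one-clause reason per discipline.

admitted in: linear, affine, relevant, unrestricted
usage: g ×1, h (bound) ×1, p (bound) ×1
uses in reading order: p, h, g
typing: well-typed — term : (P → Q) → ((P → Q) → (Q → R) → Q) → Q
ordered: ✗ — needs exchange: uses follow p, h, g
linear: ✓ — each of g, h, p used exactly once
affine: ✓ — no duplicate uses among g, h, p
relevant: ✓ — g, h, p: all used, weakening unneeded
unrestricted: ✓ — well-typed at (P → Q) → ((P → Q) → (Q → R) → Q) → Q; no restrictions here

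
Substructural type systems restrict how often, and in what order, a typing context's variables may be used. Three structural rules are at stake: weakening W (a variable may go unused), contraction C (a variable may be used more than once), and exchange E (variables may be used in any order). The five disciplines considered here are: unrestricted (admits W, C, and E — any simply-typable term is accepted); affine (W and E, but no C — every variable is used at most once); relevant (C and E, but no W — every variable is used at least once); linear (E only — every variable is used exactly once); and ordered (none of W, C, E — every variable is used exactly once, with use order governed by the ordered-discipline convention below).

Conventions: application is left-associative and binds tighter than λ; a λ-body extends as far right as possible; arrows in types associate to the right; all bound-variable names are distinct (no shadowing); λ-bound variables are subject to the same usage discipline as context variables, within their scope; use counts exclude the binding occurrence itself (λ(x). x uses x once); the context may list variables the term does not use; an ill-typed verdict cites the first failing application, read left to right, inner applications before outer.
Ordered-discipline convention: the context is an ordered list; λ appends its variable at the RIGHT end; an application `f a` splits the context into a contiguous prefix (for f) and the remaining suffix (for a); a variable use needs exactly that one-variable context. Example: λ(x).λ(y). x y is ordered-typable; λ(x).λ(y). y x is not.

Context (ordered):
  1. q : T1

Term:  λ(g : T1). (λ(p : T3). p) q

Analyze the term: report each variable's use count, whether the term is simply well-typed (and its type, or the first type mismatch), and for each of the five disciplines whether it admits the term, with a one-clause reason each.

variable uses: q: 1×, g (bound): 0×, p (bound): 1×
order of uses: p, q
typing: ill-typed: a function awaiting T3 gets T1
ordered: ✗ — fails simple typing
linear: ✗ — a type mismatch blocks all five
affine: ✗ — the type mismatch rejects it
relevant: ✗ — not simply typable
unrestricted: ✗ — fails simple typing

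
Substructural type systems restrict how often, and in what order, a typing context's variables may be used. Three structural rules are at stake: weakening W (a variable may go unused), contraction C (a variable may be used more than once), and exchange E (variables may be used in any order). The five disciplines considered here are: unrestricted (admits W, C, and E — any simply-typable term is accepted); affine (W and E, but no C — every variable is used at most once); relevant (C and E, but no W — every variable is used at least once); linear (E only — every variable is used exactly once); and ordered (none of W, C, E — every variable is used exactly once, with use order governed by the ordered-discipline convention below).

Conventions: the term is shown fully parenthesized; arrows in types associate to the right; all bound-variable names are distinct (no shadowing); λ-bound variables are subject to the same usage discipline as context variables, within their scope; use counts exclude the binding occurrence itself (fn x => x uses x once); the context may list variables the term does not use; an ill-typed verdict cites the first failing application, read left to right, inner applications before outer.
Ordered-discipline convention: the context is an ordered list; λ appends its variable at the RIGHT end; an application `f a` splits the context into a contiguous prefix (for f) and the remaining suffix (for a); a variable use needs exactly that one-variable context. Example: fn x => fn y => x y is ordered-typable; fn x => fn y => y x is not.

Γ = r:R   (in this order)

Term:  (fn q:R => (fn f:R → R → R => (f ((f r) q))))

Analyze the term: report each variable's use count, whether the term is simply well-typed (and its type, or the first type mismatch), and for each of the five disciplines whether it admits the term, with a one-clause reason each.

counts: r ×1, q [bound] ×1, f [bound] ×2
use order (left to right): f, f, r, q
typing: well-typed at R → (R → R → R) → R → R
ordered: ✗, needs contraction — f ×2
linear: ✗, needs contraction — f ×2
affine: ✗, needs contraction — f ×2
relevant: ✓, every one of r, q, f appears
unrestricted: ✓, typability at R → (R → R → R) → R → R is all that's needed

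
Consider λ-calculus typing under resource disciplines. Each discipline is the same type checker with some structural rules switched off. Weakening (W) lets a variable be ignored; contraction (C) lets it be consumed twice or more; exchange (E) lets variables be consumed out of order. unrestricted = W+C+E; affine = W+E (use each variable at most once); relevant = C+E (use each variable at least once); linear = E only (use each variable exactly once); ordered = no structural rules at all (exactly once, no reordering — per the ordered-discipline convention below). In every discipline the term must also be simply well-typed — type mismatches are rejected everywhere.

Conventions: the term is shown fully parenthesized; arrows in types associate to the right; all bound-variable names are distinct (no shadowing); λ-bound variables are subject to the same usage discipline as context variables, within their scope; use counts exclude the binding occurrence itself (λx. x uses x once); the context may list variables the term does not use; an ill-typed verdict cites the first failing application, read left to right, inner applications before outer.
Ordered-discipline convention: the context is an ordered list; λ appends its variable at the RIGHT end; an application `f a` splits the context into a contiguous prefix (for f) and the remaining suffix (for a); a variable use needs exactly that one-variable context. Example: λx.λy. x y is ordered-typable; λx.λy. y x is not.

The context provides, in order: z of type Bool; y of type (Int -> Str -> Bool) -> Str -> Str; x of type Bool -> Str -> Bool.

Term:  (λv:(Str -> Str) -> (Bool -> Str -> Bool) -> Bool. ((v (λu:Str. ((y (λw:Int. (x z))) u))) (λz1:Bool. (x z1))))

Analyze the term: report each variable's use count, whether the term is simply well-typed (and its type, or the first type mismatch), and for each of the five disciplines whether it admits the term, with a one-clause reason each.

use counts: z=1; y=1; x=2; v (bound)=1; u (bound)=1; w (bound)=0; z1 (bound)=1
use order (left to right): v, y, x, z, u, x, z1
typing: ✓ — ((Str -> Str) -> (Bool -> Str -> Bool) -> Bool) -> Bool
ordered: ✗ — x ×2 used more than once (contraction); needs weakening: w unused
linear: ✗ — x ×2 used more than once (contraction); needs weakening: w unused
affine: ✗ — x ×2 used more than once (contraction)
relevant: ✗ — needs weakening: w unused
unrestricted: ✓ — simply typable at ((Str -> Str) -> (Bool -> Str -> Bool) -> Bool) -> Bool; W, C, E all held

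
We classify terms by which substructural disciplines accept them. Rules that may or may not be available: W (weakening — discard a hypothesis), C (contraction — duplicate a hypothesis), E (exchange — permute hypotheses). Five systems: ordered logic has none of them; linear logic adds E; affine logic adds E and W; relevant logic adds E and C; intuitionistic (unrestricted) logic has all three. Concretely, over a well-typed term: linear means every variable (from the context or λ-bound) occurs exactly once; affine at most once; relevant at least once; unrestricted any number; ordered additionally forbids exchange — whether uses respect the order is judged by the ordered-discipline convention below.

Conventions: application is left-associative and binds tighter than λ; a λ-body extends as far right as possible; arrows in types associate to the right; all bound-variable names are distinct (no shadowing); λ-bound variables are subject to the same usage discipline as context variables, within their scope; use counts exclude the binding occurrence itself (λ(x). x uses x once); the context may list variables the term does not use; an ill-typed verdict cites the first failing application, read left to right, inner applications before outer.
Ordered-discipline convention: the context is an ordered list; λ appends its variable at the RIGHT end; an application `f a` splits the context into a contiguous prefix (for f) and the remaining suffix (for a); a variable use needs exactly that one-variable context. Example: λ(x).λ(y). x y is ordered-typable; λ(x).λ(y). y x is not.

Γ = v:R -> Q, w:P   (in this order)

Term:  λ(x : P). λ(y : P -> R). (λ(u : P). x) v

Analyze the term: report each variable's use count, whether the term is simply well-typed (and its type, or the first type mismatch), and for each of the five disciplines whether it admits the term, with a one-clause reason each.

usage: v: 1, w: 0, x (bound): 1, y (bound): 0, u (bound): 0
use order (left to right): x, v
typing: ill-typed: argument of type R -> Q where P is required
ordered: ✗, fails simple typing
linear: ✗, a type mismatch blocks all five
affine: ✗, the type mismatch rejects it
relevant: ✗, not simply typable
unrestricted: ✗, fails simple typing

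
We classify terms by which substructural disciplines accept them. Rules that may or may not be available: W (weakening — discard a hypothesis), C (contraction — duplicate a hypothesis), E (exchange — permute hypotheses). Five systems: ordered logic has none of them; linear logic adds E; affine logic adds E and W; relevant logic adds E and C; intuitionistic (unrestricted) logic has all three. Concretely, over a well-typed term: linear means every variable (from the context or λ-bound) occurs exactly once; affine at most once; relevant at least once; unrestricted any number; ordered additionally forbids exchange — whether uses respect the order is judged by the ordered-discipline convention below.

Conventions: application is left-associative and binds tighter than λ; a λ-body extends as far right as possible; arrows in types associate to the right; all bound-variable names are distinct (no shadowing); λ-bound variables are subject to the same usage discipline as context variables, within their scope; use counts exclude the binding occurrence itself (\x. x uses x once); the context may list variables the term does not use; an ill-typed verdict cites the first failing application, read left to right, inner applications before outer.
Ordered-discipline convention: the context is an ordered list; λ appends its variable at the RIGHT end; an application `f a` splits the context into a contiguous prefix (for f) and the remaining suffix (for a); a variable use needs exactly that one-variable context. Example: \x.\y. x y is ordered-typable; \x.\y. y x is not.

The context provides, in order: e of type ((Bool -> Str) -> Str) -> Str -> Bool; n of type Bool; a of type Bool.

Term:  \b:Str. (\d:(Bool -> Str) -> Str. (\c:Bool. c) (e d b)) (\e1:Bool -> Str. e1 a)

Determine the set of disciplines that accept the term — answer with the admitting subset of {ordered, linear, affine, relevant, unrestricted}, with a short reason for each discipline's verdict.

admitted in: affine, unrestricted
variable uses: e: 1; n: 0; a: 1; b (λ-bound): 1; d (λ-bound): 1; c (λ-bound): 1; e1 (λ-bound): 1
uses in reading order: c, e, d, b, e1, a
typing: the term checks, with type Str -> Bool
ordered: ✗ — needs weakening: n unused
linear: ✗ — needs weakening: n unused
affine: ✓ — no duplicate uses among e, n, a, b, d, c, e1
relevant: ✗ — needs weakening: n unused
unrestricted: ✓ — simply typable at Str -> Bool; W, C, E all held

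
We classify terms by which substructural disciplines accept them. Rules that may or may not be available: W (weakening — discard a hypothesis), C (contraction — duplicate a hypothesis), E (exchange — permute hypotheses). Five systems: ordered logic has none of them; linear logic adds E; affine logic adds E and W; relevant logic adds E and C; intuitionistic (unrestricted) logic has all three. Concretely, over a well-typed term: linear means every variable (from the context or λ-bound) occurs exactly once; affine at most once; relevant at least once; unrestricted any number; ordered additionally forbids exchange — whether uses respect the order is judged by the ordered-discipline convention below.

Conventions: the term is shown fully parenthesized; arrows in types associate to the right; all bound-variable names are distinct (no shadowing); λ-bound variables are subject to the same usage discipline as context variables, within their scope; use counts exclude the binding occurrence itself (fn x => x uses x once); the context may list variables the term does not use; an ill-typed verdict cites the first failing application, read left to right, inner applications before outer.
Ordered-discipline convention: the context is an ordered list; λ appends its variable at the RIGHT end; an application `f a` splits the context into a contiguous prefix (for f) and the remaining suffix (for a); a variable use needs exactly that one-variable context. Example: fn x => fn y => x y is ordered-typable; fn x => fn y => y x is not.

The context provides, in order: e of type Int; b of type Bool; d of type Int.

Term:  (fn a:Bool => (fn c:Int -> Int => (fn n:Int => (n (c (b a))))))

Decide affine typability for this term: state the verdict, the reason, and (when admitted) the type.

no — a type mismatch blocks all five
use counts: e=0; b=1; d=0; a (bound)=1; c (bound)=1; n (bound)=1
uses in reading order: n, c, b, a
typing: ill-typed: applying a non-function (Bool)
per-discipline verdicts: ordered ✗ · linear ✗ · affine ✗ · relevant ✗ · unrestricted ✗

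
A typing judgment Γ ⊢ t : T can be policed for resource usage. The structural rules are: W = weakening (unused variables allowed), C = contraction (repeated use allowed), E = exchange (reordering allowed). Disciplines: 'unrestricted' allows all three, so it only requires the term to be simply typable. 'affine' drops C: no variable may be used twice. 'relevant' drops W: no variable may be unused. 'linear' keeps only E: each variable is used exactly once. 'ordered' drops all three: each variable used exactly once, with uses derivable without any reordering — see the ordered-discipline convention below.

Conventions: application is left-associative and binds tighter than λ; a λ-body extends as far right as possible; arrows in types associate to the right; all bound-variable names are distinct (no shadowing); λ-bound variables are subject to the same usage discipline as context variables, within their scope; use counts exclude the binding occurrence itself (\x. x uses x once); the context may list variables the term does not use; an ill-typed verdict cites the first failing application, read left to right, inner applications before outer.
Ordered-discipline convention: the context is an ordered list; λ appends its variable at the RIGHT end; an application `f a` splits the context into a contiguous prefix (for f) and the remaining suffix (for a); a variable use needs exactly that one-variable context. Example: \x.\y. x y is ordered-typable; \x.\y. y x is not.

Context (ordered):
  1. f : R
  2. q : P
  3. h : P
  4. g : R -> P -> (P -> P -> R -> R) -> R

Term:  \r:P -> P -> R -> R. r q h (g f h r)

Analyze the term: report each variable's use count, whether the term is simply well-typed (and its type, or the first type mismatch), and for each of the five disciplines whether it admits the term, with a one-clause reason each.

counts: f: 1×, q: 1×, h: 2×, g: 1×, r (bound): 2×
uses in reading order: r, q, h, g, f, h, r
typing: well-typed at (P -> P -> R -> R) -> R
ordered: ✗, uses contraction: h ×2, r ×2
linear: ✗, uses contraction: h ×2, r ×2
affine: ✗, uses contraction: h ×2, r ×2
relevant: ✓, none of f, q, h, g, r goes unused
unrestricted: ✓, well-typed at (P -> P -> R -> R) -> R; no restrictions here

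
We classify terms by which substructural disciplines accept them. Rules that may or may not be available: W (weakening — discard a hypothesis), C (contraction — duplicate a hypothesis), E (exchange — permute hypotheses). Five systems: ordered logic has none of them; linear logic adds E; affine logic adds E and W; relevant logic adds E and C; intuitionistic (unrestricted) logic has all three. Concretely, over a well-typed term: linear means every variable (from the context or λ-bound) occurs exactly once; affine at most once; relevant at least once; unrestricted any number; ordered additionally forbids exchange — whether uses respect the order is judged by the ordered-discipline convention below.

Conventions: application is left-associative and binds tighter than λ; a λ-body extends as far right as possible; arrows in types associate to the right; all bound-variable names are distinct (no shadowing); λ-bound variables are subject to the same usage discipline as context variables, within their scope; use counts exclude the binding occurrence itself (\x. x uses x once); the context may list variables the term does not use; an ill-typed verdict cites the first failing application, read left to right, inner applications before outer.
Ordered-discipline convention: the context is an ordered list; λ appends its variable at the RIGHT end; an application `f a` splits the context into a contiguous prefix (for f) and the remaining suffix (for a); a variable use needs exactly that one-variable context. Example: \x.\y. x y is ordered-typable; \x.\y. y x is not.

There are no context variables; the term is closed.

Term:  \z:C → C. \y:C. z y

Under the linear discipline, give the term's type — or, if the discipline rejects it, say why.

term : (C → C) → C → C
use counts: z (λ-bound): 1×; y (λ-bound): 1×
use order (left to right): z, y
typing: the term checks, with type (C → C) → C → C
all disciplines: ordered ✓ | linear ✓ | affine ✓ | relevant ✓ | unrestricted ✓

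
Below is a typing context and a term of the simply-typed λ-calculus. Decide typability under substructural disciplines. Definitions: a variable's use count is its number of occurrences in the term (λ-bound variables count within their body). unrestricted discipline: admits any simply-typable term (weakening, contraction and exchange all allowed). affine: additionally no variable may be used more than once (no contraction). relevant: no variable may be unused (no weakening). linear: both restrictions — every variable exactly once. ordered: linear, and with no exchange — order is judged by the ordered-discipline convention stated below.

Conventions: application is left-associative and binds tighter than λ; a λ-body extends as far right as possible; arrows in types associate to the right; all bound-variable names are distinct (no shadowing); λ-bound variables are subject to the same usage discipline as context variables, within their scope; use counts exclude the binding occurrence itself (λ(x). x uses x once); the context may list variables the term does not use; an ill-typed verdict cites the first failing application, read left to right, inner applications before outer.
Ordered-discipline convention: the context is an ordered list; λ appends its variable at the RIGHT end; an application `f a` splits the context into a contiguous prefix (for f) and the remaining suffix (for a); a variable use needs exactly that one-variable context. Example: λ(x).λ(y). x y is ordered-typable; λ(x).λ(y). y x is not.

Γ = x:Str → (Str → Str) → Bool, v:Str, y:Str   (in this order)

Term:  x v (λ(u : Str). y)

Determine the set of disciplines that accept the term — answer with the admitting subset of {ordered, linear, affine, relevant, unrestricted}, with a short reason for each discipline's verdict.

admitting disciplines: affine, unrestricted
variable uses: x=1; v=1; y=1; u [bound]=0
uses in reading order: x, v, y
typing: the term checks, with type Bool
ordered: ✗ — u never used (weakening)
linear: ✗ — u never used (weakening)
affine: ✓ — no duplicate uses among x, v, y, u
relevant: ✗ — u never used (weakening)
unrestricted: ✓ — well-typed at Bool; no restrictions here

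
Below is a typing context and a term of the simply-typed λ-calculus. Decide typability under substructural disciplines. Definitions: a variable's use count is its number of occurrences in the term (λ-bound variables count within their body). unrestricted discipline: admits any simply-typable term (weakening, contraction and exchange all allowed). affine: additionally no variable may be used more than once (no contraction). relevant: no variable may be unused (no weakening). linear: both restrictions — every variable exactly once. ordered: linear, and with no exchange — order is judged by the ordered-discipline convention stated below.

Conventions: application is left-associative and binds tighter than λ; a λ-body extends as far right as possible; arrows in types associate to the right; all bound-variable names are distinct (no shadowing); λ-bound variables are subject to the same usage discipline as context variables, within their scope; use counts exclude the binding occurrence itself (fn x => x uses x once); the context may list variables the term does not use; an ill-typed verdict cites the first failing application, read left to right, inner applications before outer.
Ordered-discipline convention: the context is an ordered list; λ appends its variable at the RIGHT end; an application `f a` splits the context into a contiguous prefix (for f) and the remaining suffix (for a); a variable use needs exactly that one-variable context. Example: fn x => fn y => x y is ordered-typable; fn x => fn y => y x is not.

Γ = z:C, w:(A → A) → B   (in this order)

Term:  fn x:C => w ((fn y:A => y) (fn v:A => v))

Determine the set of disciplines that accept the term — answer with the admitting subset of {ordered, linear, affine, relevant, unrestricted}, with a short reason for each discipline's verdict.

admitted by: none
counts: z: 0×, w: 1×, x [bound]: 0×, y [bound]: 1×, v [bound]: 1×
uses in reading order: w, y, v
typing: ill-typed: argument of type A → A where A is required
ordered: ✗, not simply typable
linear: ✗, fails simple typing
affine: ✗, a type mismatch blocks all five
relevant: ✗, the type mismatch rejects it
unrestricted: ✗, not simply typable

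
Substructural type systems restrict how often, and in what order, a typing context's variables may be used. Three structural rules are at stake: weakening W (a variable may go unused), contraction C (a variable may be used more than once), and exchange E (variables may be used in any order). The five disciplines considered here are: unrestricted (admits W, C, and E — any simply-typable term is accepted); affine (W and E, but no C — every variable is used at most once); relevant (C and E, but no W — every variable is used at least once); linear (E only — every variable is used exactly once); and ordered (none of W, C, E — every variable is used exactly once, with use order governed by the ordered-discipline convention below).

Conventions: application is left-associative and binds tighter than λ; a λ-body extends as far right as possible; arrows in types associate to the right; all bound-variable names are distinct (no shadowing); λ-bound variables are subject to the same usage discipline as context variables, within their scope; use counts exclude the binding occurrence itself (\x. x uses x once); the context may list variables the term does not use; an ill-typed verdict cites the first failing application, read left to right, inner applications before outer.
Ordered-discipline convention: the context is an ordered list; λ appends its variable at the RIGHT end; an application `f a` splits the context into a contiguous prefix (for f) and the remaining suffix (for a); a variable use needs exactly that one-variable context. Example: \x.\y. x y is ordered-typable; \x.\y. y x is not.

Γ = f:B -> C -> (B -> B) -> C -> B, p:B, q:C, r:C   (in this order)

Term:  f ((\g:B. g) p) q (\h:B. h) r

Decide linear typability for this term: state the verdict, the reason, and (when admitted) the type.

yes — exactly-once usage across f, p, q, r, g, h; term : B
variable uses: f=1, p=1, q=1, r=1, g (λ-bound)=1, h (λ-bound)=1
left-to-right use order: f, g, p, q, h, r
typing: well-typed — term : B
per-discipline verdicts: ordered ✓ · linear ✓ · affine ✓ · relevant ✓ · unrestricted ✓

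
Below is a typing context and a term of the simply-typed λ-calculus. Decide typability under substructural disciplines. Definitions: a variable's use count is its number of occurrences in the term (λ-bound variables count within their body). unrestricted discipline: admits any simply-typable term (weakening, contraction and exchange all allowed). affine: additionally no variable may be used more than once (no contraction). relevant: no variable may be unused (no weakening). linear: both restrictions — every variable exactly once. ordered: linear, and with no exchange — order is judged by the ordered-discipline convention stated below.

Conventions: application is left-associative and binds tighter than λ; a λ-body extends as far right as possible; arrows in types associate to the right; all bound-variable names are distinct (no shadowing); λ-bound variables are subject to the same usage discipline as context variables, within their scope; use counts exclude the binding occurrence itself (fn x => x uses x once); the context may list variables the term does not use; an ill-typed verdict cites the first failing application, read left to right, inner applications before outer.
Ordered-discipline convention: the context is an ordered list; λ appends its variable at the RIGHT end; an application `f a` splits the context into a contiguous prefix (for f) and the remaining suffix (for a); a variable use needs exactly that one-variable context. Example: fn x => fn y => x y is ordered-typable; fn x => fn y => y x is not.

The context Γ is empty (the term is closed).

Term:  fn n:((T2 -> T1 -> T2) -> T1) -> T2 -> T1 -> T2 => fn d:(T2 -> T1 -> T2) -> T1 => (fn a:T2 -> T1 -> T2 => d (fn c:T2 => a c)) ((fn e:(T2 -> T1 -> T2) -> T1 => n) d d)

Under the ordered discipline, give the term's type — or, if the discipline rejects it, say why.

not well-typed under ordered — uses contraction: d ×3; e never used (weakening)
usage: n (λ-bound): 1×; d (λ-bound): 3×; a (λ-bound): 1×; c (λ-bound): 1×; e (λ-bound): 0×
uses in reading order: d, a, c, n, d, d
typing: well-typed — term : (((T2 -> T1 -> T2) -> T1) -> T2 -> T1 -> T2) -> ((T2 -> T1 -> T2) -> T1) -> T1
all disciplines: ordered ✗, linear ✗, affine ✗, relevant ✗, unrestricted ✓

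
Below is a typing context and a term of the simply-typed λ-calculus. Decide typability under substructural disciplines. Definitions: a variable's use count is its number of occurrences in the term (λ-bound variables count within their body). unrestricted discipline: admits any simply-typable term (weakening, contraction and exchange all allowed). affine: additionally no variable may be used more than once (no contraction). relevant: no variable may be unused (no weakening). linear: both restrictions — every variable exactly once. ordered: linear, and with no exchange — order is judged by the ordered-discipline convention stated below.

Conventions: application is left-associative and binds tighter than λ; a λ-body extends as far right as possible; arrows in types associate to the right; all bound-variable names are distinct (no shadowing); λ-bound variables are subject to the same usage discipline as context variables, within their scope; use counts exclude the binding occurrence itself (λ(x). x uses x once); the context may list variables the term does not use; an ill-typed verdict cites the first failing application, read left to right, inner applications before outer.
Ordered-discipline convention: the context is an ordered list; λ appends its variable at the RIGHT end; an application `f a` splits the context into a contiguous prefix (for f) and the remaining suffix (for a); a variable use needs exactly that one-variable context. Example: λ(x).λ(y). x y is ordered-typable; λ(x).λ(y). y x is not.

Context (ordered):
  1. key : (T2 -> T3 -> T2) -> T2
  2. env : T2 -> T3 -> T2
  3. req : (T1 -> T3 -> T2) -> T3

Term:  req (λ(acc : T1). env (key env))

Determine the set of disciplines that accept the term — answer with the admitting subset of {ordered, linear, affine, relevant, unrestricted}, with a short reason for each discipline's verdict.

admitting disciplines: unrestricted
use counts: key: 1; env: 2; req: 1; acc (bound): 0
use order (left to right): req, env, key, env
typing: the term checks, with type T3
ordered ✗ (env ×2 used more than once (contraction); unused: acc — weakening required)
linear ✗ (env ×2 used more than once (contraction); unused: acc — weakening required)
affine ✗ (env ×2 used more than once (contraction))
relevant ✗ (unused: acc — weakening required)
unrestricted ✓ (simply typable at T3; W, C, E all held)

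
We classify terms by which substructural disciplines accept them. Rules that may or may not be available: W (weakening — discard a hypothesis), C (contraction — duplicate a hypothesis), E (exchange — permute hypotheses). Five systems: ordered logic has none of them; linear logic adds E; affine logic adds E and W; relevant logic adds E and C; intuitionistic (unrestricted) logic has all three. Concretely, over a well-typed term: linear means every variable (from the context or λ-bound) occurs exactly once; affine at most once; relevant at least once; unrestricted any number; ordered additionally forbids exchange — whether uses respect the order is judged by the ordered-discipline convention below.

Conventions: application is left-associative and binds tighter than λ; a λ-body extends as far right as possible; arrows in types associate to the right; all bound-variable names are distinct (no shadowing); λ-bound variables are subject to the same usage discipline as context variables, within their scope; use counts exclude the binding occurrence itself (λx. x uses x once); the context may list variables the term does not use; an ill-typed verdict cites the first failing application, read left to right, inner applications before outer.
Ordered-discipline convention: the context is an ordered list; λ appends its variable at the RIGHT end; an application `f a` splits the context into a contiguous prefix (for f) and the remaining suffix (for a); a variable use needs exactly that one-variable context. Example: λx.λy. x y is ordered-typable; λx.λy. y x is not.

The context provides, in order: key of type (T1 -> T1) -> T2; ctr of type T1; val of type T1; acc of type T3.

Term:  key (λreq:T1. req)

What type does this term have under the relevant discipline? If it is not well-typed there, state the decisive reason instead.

not well-typed under relevant — needs weakening: ctr, val, acc unused
variable uses: key ×1; ctr ×0; val ×0; acc ×0; req (λ-bound) ×1
use order (left to right): key, req
typing: the term checks, with type T2
per-discipline verdicts: ordered ✗; linear ✗; affine ✓; relevant ✗; unrestricted ✓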